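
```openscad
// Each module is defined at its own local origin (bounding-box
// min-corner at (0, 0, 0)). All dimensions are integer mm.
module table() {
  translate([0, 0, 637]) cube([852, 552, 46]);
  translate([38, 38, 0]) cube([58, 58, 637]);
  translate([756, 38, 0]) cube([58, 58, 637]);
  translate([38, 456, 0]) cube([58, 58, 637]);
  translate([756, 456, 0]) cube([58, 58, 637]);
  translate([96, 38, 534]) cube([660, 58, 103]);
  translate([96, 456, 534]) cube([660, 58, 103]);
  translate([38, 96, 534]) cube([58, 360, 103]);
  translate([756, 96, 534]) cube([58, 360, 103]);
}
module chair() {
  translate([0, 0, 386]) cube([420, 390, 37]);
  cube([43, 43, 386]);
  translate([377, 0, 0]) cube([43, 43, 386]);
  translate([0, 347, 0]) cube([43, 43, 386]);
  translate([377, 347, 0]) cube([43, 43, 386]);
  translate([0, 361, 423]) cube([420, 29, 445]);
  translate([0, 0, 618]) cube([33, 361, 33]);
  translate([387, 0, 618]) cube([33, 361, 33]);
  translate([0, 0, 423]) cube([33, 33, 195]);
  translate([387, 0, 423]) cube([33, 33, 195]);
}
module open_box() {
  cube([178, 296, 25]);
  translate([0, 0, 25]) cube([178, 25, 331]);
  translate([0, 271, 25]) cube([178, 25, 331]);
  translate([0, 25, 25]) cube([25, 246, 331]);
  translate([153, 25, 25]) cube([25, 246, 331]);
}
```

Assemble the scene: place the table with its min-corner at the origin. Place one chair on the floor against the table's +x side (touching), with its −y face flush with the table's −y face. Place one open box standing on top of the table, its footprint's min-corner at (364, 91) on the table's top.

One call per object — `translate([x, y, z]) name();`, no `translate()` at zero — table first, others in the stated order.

table();
translate([852, 0, 0]) chair();
translate([364, 91, 683]) open_box();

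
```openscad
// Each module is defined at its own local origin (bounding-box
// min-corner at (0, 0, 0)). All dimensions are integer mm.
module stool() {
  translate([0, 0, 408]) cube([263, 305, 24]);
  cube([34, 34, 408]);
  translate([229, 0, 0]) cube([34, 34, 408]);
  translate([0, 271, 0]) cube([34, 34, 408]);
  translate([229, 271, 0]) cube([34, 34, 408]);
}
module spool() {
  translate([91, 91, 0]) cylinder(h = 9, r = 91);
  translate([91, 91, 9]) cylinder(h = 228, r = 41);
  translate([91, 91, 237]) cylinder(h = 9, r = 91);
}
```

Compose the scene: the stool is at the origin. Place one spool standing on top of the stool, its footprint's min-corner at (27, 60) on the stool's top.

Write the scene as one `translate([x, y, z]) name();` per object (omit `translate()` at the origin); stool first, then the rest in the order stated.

stool();
translate([27, 60, 432]) spool();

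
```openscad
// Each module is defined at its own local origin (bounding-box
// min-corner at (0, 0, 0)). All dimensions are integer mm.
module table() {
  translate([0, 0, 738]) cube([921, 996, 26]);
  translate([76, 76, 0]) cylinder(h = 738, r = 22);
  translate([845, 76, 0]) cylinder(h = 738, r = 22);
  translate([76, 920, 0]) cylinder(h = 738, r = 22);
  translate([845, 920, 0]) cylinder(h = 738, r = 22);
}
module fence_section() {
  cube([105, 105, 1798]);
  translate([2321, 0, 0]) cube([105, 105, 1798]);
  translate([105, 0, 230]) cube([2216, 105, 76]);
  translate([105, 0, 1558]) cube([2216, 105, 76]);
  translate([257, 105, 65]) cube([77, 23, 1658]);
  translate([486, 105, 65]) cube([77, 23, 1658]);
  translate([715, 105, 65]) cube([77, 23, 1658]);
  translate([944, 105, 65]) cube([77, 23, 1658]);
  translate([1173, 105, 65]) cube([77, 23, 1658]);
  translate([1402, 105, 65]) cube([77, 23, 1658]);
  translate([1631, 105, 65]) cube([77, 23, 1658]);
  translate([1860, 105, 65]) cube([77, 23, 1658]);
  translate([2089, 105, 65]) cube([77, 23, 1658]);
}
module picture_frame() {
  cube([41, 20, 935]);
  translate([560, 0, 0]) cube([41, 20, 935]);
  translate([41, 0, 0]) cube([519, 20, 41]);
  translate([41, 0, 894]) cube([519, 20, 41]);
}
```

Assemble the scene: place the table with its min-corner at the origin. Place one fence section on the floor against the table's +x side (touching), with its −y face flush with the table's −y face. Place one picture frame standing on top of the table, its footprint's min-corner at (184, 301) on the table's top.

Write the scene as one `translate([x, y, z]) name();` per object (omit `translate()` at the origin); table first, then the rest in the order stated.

table();
translate([921, 0, 0]) fence_section();
translate([184, 301, 764]) picture_frame();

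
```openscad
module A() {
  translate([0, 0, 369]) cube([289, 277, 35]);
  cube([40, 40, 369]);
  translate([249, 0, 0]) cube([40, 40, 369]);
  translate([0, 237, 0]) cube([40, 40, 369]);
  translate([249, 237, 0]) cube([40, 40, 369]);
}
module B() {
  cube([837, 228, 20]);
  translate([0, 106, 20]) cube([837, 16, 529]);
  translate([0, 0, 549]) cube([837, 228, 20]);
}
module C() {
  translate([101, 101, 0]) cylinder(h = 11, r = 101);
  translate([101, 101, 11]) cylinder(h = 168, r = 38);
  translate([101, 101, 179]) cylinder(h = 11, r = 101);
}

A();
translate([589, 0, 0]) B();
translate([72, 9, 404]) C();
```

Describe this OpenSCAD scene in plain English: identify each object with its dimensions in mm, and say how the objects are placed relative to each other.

A is a simple wooden stool: a rectangular seat 289 mm (x) by 277 mm (y), 35 mm thick, top face at z = 404 mm, on four square legs, each 40×40 mm in cross-section. The legs rest on z = 0, each flush with a corner of the seat.

B is an I-beam lying along x, 837 mm long. Overall section height 569 mm. Two flanges 228 mm wide (y) and 20 mm thick, one on the floor and one at the top; a web 16 mm thick runs between them, centred on the flange width.

C is a spool: two coaxial disc flanges of radius 101 mm and thickness 11 mm, joined by a core cylinder of radius 38 mm and height 168 mm. The lower flange rests on z = 0 and the three cylinders share a vertical axis.

The I-beam is on the floor beside the stool on its +x side. The spool is on top of the stool.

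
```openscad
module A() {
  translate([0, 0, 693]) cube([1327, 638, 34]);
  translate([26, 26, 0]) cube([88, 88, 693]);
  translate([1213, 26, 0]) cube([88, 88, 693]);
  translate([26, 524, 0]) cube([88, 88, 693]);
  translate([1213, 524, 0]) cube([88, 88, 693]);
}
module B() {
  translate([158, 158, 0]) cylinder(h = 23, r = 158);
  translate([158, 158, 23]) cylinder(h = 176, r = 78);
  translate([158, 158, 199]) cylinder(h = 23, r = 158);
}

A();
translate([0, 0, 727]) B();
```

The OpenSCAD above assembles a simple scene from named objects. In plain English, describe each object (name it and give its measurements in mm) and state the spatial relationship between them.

A is a table with a 1327×638 mm rectangular top, 34 mm thick, top surface at z = 727 mm, supported by four 88×88 mm square legs, each inset 26 mm from the nearest pair of top edges, running from the floor.

B is a spool: two coaxial disc flanges of radius 158 mm and thickness 23 mm, joined by a core cylinder of radius 78 mm and height 176 mm. The lower flange rests on z = 0 and the three cylinders share a vertical axis.

The spool is on top of the table.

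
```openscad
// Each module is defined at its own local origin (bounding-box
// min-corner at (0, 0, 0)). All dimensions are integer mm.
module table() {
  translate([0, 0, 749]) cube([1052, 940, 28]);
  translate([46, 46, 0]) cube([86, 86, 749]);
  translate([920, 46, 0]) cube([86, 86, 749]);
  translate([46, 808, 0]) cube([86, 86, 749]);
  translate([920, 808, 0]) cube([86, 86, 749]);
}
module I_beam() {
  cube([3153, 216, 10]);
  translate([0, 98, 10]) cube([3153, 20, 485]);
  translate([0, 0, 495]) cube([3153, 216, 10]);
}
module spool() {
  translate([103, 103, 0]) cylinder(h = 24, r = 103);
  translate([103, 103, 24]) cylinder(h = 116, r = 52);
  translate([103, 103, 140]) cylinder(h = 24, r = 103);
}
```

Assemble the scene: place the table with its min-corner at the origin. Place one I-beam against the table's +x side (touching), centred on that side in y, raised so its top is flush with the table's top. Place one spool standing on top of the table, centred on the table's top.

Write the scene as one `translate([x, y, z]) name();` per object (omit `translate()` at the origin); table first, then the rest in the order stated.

table();
translate([1052, 362, 272]) I_beam();
translate([423, 367, 777]) spool();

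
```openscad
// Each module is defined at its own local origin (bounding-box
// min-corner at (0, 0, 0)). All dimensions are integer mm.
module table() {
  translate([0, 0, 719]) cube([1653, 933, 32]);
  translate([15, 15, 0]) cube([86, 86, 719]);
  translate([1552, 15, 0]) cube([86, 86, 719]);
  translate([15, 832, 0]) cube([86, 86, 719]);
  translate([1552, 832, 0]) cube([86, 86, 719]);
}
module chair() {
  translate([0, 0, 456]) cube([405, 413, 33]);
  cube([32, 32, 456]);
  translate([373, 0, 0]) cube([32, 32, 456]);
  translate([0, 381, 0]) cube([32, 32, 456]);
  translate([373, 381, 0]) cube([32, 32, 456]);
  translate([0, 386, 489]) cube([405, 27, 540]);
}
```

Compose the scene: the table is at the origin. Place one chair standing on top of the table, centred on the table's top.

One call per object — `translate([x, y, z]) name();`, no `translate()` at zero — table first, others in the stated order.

table();
translate([624, 260, 751]) chair();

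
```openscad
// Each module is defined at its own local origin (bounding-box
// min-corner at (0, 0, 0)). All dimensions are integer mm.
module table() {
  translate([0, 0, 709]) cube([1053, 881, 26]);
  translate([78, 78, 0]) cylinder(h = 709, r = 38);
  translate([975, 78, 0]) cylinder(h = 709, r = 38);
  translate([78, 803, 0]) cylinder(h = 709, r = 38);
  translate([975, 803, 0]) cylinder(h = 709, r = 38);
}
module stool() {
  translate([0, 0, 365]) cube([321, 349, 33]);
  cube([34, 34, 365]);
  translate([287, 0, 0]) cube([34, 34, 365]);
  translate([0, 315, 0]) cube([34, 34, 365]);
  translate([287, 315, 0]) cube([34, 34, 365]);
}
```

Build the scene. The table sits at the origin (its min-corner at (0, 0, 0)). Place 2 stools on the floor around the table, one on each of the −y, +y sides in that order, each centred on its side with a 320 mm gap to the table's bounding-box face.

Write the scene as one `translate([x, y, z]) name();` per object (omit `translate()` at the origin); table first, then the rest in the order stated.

table();
translate([366, -669, 0]) stool();
translate([366, 1201, 0]) stool();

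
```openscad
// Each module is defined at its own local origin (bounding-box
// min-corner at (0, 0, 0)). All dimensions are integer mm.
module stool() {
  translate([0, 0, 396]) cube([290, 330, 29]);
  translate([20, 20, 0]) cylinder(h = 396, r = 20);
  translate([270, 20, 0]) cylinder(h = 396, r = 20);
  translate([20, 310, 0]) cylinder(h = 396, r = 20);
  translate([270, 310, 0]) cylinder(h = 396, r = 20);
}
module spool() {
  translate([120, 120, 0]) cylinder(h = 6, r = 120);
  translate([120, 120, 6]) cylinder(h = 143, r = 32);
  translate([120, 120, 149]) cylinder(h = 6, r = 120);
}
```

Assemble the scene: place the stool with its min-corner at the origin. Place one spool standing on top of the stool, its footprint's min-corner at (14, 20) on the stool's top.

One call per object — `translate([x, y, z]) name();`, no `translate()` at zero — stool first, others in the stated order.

stool();
translate([14, 20, 425]) spool();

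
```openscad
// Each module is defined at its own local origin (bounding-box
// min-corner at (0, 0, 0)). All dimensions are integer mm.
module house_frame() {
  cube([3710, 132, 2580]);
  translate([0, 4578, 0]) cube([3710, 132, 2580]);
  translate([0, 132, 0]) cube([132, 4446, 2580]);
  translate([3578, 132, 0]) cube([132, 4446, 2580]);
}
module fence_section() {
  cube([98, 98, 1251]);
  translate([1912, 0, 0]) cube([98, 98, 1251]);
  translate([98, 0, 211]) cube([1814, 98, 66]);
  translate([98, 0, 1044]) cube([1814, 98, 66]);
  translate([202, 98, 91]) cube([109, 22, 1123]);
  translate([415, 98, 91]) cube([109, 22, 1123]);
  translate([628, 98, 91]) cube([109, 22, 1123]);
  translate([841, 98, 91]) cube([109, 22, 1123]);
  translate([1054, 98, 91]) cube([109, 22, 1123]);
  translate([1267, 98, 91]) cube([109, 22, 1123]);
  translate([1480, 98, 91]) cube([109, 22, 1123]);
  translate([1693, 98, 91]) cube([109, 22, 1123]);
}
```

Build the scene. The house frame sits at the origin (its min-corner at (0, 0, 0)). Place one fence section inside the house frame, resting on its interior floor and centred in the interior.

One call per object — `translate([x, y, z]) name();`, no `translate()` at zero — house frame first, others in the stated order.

house_frame();
translate([850, 2295, 0]) fence_section();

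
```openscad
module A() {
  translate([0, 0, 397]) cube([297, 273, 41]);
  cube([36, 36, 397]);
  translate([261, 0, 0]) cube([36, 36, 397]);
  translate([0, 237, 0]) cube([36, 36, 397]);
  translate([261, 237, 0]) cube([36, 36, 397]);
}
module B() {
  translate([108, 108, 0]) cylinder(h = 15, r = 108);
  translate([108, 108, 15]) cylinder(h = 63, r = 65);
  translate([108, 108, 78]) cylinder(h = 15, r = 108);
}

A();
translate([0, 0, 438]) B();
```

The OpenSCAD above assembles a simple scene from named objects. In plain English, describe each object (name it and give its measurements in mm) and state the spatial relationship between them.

A is a simple wooden stool: a rectangular seat 297 mm (x) by 273 mm (y), 41 mm thick, top face at z = 438 mm, on four square legs, each 36×36 mm in cross-section. The legs rest on z = 0, each flush with a corner of the seat.

B is a spool: two coaxial disc flanges of radius 108 mm and thickness 15 mm, joined by a core cylinder of radius 65 mm and height 63 mm. The lower flange rests on z = 0 and the three cylinders share a vertical axis.

The spool is on top of the stool.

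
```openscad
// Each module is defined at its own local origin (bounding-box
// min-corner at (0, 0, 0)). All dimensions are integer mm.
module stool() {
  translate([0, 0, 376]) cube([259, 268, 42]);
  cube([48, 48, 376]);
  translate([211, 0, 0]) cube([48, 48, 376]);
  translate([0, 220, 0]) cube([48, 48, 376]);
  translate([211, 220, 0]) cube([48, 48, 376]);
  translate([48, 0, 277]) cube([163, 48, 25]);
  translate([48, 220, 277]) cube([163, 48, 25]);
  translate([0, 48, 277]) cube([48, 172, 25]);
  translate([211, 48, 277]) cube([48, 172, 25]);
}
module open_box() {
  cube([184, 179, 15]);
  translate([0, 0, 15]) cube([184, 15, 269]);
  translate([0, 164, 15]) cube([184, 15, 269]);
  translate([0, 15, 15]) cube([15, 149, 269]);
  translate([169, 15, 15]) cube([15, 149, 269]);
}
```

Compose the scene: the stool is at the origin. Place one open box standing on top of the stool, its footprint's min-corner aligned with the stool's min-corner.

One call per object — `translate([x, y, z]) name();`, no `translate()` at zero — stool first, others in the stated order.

stool();
translate([0, 0, 418]) open_box();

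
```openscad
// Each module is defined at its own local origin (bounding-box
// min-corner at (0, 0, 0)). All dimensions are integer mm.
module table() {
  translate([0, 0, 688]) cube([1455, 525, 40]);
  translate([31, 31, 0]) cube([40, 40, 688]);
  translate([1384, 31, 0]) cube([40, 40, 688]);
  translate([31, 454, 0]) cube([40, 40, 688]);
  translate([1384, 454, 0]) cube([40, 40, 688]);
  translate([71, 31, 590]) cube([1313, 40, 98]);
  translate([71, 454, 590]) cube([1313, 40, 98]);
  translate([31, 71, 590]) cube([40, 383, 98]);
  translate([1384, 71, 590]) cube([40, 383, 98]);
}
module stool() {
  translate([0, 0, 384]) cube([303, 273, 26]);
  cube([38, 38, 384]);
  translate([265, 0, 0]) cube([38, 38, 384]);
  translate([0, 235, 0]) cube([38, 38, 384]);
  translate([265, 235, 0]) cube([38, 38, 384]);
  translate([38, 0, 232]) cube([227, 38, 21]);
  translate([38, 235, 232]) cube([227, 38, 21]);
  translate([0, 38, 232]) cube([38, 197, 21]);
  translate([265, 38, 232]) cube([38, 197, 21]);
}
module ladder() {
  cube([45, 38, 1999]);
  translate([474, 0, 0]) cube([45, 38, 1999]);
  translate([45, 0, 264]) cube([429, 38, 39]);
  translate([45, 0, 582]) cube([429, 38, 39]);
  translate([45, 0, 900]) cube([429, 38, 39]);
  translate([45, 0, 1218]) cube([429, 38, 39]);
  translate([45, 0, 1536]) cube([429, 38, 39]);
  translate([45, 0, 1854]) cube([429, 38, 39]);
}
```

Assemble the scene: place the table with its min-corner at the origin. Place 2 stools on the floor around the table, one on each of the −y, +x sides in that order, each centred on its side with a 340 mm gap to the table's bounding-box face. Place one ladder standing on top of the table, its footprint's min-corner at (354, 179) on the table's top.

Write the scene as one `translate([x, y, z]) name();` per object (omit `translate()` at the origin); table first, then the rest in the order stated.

table();
translate([576, -613, 0]) stool();
translate([1795, 126, 0]) stool();
translate([354, 179, 728]) ladder();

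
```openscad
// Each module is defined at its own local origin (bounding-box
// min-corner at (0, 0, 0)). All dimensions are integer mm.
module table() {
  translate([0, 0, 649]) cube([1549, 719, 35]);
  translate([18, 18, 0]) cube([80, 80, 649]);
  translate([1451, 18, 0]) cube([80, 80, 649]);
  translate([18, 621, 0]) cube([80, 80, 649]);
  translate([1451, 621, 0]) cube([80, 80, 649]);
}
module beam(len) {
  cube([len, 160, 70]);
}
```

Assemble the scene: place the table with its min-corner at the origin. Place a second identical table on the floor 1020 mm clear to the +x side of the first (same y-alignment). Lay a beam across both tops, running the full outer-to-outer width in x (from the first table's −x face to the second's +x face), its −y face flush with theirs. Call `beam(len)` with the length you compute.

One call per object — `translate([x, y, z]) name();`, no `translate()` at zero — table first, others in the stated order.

table();
translate([2569, 0, 0]) table();
translate([0, 0, 684]) beam(4118);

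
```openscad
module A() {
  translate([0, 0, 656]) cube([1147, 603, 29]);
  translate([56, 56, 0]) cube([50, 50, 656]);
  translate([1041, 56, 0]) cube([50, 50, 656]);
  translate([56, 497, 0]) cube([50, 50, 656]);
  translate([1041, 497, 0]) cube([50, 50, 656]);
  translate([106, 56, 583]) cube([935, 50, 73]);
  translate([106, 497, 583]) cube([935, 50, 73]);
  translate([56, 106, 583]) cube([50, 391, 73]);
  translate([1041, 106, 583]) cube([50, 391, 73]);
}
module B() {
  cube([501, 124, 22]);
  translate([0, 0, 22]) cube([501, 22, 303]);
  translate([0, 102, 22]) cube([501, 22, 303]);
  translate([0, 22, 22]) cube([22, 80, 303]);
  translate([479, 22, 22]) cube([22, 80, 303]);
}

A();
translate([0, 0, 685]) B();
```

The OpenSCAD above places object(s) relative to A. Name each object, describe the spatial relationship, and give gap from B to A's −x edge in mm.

A is a table. B is an open box. The open box is on top of the table. The gap from the open box to the table's −x edge is 0 mm.

The open box's min-x is at 0; the table's min-x is 0; gap = 0 mm.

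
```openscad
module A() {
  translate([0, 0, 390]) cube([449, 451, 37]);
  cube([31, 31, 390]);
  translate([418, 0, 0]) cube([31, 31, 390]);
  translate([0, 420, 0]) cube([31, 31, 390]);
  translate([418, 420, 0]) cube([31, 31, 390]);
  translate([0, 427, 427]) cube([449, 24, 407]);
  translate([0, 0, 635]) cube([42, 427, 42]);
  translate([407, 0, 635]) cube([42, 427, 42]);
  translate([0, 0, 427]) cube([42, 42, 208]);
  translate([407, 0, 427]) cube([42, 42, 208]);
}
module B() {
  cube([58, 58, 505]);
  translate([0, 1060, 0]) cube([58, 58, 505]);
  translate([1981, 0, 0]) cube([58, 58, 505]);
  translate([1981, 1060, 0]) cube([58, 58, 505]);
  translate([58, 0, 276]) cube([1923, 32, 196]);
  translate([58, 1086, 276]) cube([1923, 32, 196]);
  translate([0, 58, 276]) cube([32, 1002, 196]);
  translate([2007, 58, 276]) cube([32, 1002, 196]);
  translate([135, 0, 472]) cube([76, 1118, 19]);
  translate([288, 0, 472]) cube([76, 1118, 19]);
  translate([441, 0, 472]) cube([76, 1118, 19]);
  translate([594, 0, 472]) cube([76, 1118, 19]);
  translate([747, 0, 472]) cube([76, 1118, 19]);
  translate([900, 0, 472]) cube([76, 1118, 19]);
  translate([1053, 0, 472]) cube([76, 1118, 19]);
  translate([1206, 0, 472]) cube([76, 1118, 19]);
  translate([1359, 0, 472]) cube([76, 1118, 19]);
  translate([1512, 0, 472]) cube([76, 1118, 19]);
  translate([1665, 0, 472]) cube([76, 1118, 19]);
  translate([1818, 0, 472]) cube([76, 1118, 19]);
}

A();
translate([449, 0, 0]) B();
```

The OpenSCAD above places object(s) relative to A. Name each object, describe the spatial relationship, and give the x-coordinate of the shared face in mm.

A is a chair. B is a bed frame. The bed frame is against the chair's +x side, with their −y faces flush. The x-coordinate of the shared face is 449 mm.

The chair's +x face and the bed frame's −x face are both at x = 449 mm.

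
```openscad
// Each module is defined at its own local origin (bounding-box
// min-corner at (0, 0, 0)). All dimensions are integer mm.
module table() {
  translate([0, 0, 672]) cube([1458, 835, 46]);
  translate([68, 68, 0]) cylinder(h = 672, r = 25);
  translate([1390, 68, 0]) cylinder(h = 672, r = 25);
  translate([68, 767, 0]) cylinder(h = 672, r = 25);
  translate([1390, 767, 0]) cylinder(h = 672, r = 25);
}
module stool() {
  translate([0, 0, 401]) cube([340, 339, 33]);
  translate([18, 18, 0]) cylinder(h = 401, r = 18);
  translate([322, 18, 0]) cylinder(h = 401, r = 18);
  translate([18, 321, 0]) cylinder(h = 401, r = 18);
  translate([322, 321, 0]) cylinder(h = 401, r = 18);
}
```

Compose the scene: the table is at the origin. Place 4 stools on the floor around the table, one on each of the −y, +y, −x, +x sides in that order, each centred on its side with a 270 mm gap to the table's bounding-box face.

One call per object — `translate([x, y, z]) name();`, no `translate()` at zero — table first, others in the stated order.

table();
translate([559, -609, 0]) stool();
translate([559, 1105, 0]) stool();
translate([-610, 248, 0]) stool();
translate([1728, 248, 0]) stool();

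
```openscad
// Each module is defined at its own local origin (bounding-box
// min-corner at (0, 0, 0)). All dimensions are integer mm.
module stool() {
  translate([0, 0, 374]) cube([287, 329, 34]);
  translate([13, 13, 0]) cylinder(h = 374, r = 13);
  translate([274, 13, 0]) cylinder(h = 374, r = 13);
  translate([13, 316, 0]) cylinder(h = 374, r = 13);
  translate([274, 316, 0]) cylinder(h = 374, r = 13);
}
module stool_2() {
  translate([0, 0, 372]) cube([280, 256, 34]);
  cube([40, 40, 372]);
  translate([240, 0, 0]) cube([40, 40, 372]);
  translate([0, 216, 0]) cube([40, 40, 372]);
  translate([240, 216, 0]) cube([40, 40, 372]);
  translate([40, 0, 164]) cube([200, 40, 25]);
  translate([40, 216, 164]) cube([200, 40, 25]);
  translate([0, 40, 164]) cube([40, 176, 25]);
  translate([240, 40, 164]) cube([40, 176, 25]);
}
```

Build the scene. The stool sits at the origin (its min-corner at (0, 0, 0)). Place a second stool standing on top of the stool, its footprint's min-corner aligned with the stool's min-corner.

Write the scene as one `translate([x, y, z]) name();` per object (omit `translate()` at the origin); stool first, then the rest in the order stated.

stool();
translate([0, 0, 408]) stool_2();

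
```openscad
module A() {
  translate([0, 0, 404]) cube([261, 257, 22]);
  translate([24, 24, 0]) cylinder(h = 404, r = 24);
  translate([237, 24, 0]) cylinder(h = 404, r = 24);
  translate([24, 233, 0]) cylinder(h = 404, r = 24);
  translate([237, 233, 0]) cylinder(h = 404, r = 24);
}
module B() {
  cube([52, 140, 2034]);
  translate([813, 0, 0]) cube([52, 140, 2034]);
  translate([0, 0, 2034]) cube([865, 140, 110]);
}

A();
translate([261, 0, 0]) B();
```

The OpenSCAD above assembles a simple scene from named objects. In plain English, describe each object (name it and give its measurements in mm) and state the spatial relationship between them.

A is a four-legged stool. The seat is a 261×257×22 mm slab whose top surface is at z = 426 mm; four round legs, each 48 mm in diameter, run from the floor (z = 0) to the underside of the seat, each leg's axis is inset half a diameter from the nearest pair of seat edges (so the leg's bounding box is flush with the corner).

B is a rectangular door frame: two vertical jambs of 52×140 mm section, 2034 mm tall, with a clear opening 761 mm wide between their inner faces. A header 110 mm tall and 140 mm deep lies on top of the jambs and spans the full outside width.

The door frame is against the stool's +x side, with their −y faces flush.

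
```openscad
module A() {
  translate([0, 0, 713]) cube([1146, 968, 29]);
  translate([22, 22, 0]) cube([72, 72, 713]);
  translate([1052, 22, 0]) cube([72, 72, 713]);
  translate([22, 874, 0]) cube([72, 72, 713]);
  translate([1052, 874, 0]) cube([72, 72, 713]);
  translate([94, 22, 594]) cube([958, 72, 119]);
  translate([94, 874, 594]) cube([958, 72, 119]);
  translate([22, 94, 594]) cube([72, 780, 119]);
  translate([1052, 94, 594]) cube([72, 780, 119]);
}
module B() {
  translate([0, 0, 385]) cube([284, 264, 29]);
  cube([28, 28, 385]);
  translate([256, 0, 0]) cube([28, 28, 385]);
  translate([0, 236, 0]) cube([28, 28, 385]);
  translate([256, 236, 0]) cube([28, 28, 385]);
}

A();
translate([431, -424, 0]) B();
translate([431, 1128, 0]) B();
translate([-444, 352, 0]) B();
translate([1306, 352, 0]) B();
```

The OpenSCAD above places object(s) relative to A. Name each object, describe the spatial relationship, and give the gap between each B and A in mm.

A is a table. B is a stool. Four stools sit around the table at the −y, +y, −x, +x sides. The gap between each stool and the table is 160 mm.

Each stool's nearest face is 160 mm from the table's bounding box.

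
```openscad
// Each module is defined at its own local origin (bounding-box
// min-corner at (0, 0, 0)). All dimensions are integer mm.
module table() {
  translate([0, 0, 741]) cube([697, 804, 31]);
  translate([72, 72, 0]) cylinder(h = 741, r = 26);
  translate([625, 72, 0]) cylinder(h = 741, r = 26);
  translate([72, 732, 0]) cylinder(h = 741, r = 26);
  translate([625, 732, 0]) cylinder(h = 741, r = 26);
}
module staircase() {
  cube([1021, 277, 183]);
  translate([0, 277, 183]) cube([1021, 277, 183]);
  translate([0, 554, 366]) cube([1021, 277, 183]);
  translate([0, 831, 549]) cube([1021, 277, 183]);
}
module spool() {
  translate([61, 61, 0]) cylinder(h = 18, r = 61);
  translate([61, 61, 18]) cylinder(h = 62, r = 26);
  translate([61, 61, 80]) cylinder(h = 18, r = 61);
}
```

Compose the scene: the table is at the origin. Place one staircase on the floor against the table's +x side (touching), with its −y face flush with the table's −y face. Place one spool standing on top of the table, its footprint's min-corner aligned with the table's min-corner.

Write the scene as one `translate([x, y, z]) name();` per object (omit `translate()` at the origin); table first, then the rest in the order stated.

table();
translate([697, 0, 0]) staircase();
translate([0, 0, 772]) spool();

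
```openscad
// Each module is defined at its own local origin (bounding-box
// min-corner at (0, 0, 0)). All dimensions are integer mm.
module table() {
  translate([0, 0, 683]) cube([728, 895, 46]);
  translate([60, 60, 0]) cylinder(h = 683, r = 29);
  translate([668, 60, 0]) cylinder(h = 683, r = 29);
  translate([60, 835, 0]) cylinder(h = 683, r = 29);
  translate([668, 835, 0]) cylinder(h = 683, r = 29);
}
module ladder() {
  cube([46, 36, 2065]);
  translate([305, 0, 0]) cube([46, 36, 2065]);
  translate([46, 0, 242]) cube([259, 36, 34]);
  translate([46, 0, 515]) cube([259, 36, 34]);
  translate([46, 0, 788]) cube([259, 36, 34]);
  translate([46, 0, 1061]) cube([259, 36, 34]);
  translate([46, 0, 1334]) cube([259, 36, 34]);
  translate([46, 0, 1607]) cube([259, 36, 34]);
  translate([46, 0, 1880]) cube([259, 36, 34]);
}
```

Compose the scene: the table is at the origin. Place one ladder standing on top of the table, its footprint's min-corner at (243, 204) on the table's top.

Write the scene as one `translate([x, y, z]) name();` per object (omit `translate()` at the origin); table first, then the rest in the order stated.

table();
translate([243, 204, 729]) ladder();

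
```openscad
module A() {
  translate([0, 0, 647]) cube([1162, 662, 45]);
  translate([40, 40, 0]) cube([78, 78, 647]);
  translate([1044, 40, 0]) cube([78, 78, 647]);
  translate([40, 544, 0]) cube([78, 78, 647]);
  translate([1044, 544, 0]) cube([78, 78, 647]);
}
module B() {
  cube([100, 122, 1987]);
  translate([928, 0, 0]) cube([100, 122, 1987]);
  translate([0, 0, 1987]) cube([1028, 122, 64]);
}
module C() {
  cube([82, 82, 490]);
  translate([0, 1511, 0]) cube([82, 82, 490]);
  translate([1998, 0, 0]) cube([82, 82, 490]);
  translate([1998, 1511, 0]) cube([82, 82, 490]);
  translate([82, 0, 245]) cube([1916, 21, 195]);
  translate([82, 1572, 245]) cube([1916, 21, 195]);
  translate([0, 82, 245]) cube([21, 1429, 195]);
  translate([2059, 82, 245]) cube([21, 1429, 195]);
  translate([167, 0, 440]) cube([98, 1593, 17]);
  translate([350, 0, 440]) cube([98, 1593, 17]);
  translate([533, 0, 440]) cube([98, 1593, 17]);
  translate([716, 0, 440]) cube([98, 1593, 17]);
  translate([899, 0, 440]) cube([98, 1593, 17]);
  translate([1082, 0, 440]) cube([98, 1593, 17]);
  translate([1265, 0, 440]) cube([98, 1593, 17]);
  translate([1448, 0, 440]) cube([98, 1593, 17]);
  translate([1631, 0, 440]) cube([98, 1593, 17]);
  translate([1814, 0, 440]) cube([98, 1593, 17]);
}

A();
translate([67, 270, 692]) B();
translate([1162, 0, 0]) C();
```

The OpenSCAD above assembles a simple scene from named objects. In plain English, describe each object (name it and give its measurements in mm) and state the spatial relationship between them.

A is a table: top 1162 mm (x) × 662 mm (y), 45 mm thick, upper face at z = 692 mm, on four 78×78 mm square legs, each inset 40 mm from the nearest pair of top edges, running from z = 0 to the bottom of the top.

B is a door frame. The clear opening is 828 mm wide and 1987 mm high. Two 100 mm wide jambs, 122 mm deep, stand either side of the opening from the floor to the top of the opening. A 64 mm thick head sits across the top of both jambs, spanning the full outside width of the frame.

C is a bed frame 2080 mm long (x) by 1593 mm wide (y). Four 82×82 mm corner posts, 490 mm tall, at the corners of the footprint. Four rails of 21 mm thickness and 195 mm height run between adjacent posts with their undersides at z = 245 mm, their outer faces flush with the outside of the frame (the two x-running rails run between the posts' inner faces; the two y-running rails run between the posts' inner faces). 10 slats, each 98 mm wide (x) and 17 mm thick, lie across the top of the two x-running rails, running the full 1593 mm width of the frame in y; the slats are evenly spaced along x between the inner faces of the end posts with equal gaps (rounded down to the nearest mm) at the −x end and between each pair — any rounding remainder accumulates at the +x end.

The door frame is on top of the table, centred. The bed frame is against the table's +x side, with their −y faces flush.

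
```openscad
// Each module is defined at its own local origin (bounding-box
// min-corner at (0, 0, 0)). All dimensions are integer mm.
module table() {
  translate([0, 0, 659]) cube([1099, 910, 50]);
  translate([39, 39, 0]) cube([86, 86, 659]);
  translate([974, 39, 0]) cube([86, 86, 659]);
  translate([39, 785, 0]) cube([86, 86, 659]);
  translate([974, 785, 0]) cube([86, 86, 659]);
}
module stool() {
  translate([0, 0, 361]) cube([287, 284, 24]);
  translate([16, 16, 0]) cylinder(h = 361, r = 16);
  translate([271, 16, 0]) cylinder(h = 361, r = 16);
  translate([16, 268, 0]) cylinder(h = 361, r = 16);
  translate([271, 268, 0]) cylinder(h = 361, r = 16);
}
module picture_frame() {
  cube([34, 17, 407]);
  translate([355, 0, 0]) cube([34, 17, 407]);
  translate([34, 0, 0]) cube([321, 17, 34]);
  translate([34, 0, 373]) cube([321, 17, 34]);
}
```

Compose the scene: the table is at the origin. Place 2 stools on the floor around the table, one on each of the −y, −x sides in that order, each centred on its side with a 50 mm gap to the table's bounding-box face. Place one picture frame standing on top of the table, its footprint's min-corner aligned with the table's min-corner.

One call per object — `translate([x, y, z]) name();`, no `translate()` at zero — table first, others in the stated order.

table();
translate([406, -334, 0]) stool();
translate([-337, 313, 0]) stool();
translate([0, 0, 709]) picture_frame();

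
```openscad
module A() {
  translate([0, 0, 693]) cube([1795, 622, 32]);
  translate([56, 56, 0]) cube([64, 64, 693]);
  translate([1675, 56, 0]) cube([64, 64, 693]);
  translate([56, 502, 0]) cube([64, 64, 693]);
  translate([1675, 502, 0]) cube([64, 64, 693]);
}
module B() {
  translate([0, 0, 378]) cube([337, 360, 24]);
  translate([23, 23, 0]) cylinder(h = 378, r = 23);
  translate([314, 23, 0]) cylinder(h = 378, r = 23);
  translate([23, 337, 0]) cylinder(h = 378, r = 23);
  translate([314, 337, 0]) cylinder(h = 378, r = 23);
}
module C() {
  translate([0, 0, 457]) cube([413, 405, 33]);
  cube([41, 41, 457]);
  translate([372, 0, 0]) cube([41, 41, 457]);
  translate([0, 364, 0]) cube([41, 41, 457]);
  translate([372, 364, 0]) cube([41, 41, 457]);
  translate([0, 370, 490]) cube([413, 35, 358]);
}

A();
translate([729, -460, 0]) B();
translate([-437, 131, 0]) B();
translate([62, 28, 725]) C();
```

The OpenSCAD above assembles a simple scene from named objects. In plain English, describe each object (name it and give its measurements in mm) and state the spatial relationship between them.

A is a table: top 1795 mm (x) × 622 mm (y), 32 mm thick, upper face at z = 725 mm, on four 64×64 mm square legs, each inset 56 mm from the nearest pair of top edges, running from z = 0 to the bottom of the top.

B is a four-legged stool. The seat is 337×360 mm, 24 mm thick, top at z = 402 mm. It stands on four round legs, each 46 mm in diameter, from z = 0 to the seat underside, each leg's axis is inset half a diameter from the nearest pair of seat edges (so the leg's bounding box is flush with the corner).

C is a chair. The seat is a 413×405×33 mm slab with its top at z = 490 mm, on four 41×41 mm corner legs (flush with the seat edges, standing on z = 0). A flat backrest 35 mm thick, 358 mm tall, spans the full seat width and rises from the seat top along its +y edge, rear face flush with the rear of the seat.

Two stools sit around the table at the −y, −x sides. The chair is on top of the table.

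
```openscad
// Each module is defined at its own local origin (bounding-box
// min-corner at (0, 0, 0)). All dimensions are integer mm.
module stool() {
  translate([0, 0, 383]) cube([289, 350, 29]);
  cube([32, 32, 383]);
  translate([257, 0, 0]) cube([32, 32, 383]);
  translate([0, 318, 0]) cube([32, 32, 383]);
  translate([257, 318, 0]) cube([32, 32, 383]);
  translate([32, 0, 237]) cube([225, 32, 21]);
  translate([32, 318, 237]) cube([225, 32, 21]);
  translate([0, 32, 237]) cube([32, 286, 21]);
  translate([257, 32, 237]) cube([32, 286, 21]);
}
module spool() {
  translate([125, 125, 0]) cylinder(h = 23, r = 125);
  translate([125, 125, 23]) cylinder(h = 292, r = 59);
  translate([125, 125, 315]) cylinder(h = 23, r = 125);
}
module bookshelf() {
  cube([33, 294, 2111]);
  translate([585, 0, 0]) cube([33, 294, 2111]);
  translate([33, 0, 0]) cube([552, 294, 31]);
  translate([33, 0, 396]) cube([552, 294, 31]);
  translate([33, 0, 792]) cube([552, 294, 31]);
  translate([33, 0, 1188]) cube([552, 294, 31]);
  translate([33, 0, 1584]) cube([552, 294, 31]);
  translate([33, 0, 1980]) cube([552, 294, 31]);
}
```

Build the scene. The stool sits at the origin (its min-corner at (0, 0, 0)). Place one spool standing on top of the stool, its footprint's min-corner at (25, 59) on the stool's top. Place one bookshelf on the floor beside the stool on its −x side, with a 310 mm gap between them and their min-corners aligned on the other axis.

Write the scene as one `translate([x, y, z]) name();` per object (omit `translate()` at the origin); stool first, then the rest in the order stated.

stool();
translate([25, 59, 412]) spool();
translate([-928, 0, 0]) bookshelf();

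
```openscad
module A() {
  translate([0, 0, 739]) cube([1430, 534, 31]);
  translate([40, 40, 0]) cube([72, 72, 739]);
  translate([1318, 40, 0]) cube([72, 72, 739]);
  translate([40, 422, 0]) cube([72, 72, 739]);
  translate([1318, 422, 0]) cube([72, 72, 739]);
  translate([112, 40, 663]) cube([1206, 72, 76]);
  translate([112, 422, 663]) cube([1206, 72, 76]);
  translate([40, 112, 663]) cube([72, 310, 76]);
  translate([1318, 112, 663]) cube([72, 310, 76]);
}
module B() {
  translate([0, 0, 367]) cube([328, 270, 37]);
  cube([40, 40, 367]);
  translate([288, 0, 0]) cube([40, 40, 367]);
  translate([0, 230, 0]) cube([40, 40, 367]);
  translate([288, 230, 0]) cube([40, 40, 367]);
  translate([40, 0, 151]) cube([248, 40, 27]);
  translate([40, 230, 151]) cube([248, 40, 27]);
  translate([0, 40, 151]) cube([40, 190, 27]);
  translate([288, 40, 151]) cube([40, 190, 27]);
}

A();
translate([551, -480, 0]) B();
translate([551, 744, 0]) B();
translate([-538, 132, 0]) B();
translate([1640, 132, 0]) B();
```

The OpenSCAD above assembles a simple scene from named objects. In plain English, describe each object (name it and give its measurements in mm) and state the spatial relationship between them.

A is a table with a 1430×534 mm rectangular top, 31 mm thick, top surface at z = 770 mm, supported by four 72×72 mm square legs, each inset 40 mm from the nearest pair of top edges, running from the floor. Four apron rails, 72 mm thick and 76 mm tall, run between adjacent legs with their top edges flush with the underside of the top and their outer faces flush with the legs' outer faces.

B is a four-legged stool. The seat is a 328×270×37 mm slab whose top surface is at z = 404 mm; four square legs, each 40×40 mm in cross-section, run from the floor (z = 0) to the underside of the seat, each flush with a corner of the seat. Four stretchers, 40 mm wide and 27 mm tall, connect adjacent legs with their undersides at z = 151 mm, each running between the inner faces of the legs it joins and aligned with the legs' outer faces on the other axis.

Four stools sit around the table at the −y, +y, −x, +x sides.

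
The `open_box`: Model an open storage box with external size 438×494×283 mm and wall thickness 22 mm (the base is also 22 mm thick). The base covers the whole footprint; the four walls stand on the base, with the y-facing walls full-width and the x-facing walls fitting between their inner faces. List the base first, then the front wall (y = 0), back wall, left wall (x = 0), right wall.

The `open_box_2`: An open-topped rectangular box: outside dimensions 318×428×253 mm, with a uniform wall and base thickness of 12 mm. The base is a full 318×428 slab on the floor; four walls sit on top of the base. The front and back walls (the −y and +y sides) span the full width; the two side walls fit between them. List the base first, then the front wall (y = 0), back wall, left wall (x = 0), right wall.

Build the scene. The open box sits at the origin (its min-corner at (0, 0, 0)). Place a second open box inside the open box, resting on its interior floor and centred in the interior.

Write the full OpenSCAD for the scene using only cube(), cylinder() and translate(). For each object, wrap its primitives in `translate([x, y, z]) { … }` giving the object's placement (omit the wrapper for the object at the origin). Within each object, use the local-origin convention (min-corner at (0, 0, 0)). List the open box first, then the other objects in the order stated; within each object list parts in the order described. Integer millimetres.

cube([438, 494, 22]);
translate([0, 0, 22]) cube([438, 22, 261]);
translate([0, 472, 22]) cube([438, 22, 261]);
translate([0, 22, 22]) cube([22, 450, 261]);
translate([416, 22, 22]) cube([22, 450, 261]);
translate([60, 33, 22]) {
  cube([318, 428, 12]);
  translate([0, 0, 12]) cube([318, 12, 241]);
  translate([0, 416, 12]) cube([318, 12, 241]);
  translate([0, 12, 12]) cube([12, 404, 241]);
  translate([306, 12, 12]) cube([12, 404, 241]);
}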